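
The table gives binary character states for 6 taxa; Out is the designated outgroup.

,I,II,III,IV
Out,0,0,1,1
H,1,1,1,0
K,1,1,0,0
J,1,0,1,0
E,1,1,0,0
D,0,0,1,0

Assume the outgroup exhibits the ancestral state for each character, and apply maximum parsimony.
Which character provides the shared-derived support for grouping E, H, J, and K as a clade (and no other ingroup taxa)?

I

Character polarity is set by the outgroup: the derived state is whichever differs from the outgroup's state, so for III, IV the derived state is '0', and for the remaining characters it is '1'.
I: derived state '1' in E, H, J, and K only — synapomorphy for {E, H, J, K}.
II (derived state '1') is shared by E, H, and K — a synapomorphy uniting that clade.
III: derived state '0' in E and K only — synapomorphy for {E, K}.
IV (derived state '0') is shared by all ingroup taxa — unites the whole ingroup.
Most parsimonious ingroup topology: ((((K,E),H),J),D).
The clade {E, H, J, K} is supported by I: its derived state '1' occurs in exactly those taxa and in no other taxon (including the outgroup).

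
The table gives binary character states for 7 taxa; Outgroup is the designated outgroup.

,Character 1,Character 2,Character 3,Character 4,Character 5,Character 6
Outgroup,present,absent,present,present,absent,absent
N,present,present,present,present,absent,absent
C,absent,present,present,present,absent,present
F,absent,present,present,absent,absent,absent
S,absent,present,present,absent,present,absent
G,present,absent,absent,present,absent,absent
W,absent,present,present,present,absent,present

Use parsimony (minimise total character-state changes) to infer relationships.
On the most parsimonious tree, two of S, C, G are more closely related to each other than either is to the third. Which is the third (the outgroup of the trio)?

G

Character polarity is set by the outgroup: the derived state is whichever differs from the outgroup's state, so for Character 1, Character 3, Character 4 the derived state is 'absent', and for the remaining characters it is 'present'.
Character 1: derived state 'absent' in C, F, S, and W only — synapomorphy for {C, F, S, W}.
Character 2 (derived state 'present') is shared by C, F, N, S, and W — a synapomorphy uniting that clade.
Character 3: derived state 'absent' in G only — an autapomorphy, so it tells us nothing about relationships among taxa.
Character 4 (derived state 'absent') is shared by F and S — a synapomorphy uniting that clade.
Character 5 (derived state 'present') is unique to S (autapomorphy; uninformative for grouping).
Only C and W show the derived state 'present' for Character 6, supporting them as a clade.
Most parsimonious ingroup topology: ((N,((C,W),(F,S))),G).
C and S share a more recent common ancestor with each other than either does with G, so G is the least closely related of the three.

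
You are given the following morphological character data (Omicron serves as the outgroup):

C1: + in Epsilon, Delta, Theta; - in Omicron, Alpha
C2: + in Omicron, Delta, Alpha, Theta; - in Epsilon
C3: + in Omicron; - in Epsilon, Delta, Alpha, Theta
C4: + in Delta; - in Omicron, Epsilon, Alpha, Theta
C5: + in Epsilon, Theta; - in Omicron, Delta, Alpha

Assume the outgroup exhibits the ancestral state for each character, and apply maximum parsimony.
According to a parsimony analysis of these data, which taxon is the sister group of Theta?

Character polarity is set by the outgroup: the derived state is whichever differs from the outgroup's state, so for C2, C3 the derived state is '-', and for the remaining characters it is '+'.
C1 (derived state '+') is shared by Delta, Epsilon, and Theta — a synapomorphy uniting that clade.
C2: derived state '-' in Epsilon only — an autapomorphy, so it tells us nothing about relationships among taxa.
All ingroup taxa share the derived state '-' for C3; it defines the ingroup but does not resolve relationships within it.
C4: derived state '+' in Delta only — an autapomorphy, so it tells us nothing about relationships among taxa.
C5: derived state '+' in Epsilon and Theta only — synapomorphy for {Epsilon, Theta}.
Most parsimonious ingroup topology: (((Epsilon,Theta),Delta),Alpha).
Theta and Epsilon form a cherry on this tree, so they are sister taxa.

Epsilon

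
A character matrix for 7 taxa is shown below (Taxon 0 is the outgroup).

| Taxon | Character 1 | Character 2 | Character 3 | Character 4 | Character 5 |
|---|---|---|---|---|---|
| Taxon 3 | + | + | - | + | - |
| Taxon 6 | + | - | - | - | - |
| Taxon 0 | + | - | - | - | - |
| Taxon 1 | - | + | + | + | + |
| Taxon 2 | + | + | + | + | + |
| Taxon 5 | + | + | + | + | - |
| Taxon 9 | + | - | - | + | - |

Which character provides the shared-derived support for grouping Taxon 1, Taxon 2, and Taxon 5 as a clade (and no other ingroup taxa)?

Character 3

Character polarity is set by the outgroup: the derived state is whichever differs from the outgroup's state, so for Character 1 the derived state is '-', and for the remaining characters it is '+'.
Character 1: derived state '-' in Taxon 1 only — an autapomorphy, so it tells us nothing about relationships among taxa.
Only Taxon 1, Taxon 2, Taxon 3, and Taxon 5 show the derived state '+' for Character 2, supporting them as a clade.
Character 3: derived state '+' in Taxon 1, Taxon 2, and Taxon 5 only — synapomorphy for {Taxon 1, Taxon 2, Taxon 5}.
Character 4: derived state '+' in Taxon 1, Taxon 2, Taxon 3, Taxon 5, and Taxon 9 only — synapomorphy for {Taxon 1, Taxon 2, Taxon 3, Taxon 5, Taxon 9}.
Character 5: derived state '+' in Taxon 1 and Taxon 2 only — synapomorphy for {Taxon 1, Taxon 2}.
Most parsimonious ingroup topology: (((Taxon 3,((Taxon 2,Taxon 1),Taxon 5)),Taxon 9),Taxon 6).
The clade {Taxon 1, Taxon 2, Taxon 5} is supported by Character 3: its derived state '+' occurs in exactly those taxa and in no other taxon (including the outgroup).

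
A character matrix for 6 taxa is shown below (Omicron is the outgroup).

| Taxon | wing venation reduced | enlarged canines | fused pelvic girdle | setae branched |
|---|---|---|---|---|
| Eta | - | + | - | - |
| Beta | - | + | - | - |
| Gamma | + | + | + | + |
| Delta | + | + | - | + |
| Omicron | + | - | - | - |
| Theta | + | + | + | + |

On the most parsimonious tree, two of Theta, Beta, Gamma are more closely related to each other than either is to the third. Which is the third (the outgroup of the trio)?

Beta

Character polarity is set by the outgroup: the derived state is whichever differs from the outgroup's state, so for wing venation reduced the derived state is '-', and for the remaining characters it is '+'.
wing venation reduced: derived state '-' in Beta and Eta only — synapomorphy for {Beta, Eta}.
enlarged canines (derived state '+') is shared by all ingroup taxa — unites the whole ingroup.
fused pelvic girdle: derived state '+' in Gamma and Theta only — synapomorphy for {Gamma, Theta}.
Only Delta, Gamma, and Theta show the derived state '+' for setae branched, supporting them as a clade.
Most parsimonious ingroup topology: ((Eta,Beta),(Delta,(Theta,Gamma))).
Theta and Gamma share a more recent common ancestor with each other than either does with Beta, so Beta is the least closely related of the three.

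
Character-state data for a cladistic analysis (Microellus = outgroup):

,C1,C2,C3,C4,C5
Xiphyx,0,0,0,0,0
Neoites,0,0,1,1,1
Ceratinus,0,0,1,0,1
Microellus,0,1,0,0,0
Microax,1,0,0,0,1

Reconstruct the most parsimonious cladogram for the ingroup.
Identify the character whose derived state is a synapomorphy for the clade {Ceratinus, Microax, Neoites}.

C5

Character polarity is set by the outgroup: the derived state is whichever differs from the outgroup's state, so for C2 the derived state is '0', and for the remaining characters it is '1'.
C1 (derived state '1') is unique to Microax (autapomorphy; uninformative for grouping).
C2 (derived state '0') is shared by all ingroup taxa — unites the whole ingroup.
C3: derived state '1' in Ceratinus and Neoites only — synapomorphy for {Ceratinus, Neoites}.
C4 (derived state '1') is unique to Neoites (autapomorphy; uninformative for grouping).
C5: derived state '1' in Ceratinus, Microax, and Neoites only — synapomorphy for {Ceratinus, Microax, Neoites}.
Most parsimonious ingroup topology: (((Ceratinus,Neoites),Microax),Xiphyx).
The clade {Ceratinus, Microax, Neoites} is supported by C5: its derived state '1' occurs in exactly those taxa and in no other taxon (including the outgroup).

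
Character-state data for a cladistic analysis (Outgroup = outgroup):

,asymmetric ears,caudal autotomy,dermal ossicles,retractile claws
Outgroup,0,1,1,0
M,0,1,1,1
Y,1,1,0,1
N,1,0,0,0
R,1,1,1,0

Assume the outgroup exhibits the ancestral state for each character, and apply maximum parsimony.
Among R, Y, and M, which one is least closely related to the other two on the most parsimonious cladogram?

Character polarity is set by the outgroup: the derived state is whichever differs from the outgroup's state, so for caudal autotomy, dermal ossicles the derived state is '0', and for the remaining characters it is '1'.
asymmetric ears: derived state '1' in N, R, and Y only — synapomorphy for {N, R, Y}.
caudal autotomy (derived state '0') is unique to N (autapomorphy; uninformative for grouping).
dermal ossicles: derived state '0' in N and Y only — synapomorphy for {N, Y}.
retractile claws groups M and Y, which is incompatible with the clades supported by the remaining characters; treating it as convergent (homoplasy) costs fewer steps than any alternative tree.
Most parsimonious ingroup topology: (M,((Y,N),R)).
R and Y share a more recent common ancestor with each other than either does with M, so M is the least closely related of the three.

M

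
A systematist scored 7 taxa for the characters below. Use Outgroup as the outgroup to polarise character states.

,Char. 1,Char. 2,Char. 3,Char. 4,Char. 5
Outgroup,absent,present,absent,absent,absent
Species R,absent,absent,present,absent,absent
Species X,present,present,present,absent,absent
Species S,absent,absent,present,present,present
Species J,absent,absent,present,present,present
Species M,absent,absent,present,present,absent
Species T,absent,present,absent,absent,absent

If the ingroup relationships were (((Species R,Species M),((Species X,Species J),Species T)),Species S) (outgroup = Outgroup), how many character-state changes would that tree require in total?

11

Map each character onto (((Species R,Species M),((Species X,Species J),Species T)),Species S) (rooted by Outgroup) and count the minimum state changes it requires (Fitch parsimony):
Char. 1: 1; Char. 2: 3; Char. 3: 2; Char. 4: 3; Char. 5: 2.
Total tree length = 11.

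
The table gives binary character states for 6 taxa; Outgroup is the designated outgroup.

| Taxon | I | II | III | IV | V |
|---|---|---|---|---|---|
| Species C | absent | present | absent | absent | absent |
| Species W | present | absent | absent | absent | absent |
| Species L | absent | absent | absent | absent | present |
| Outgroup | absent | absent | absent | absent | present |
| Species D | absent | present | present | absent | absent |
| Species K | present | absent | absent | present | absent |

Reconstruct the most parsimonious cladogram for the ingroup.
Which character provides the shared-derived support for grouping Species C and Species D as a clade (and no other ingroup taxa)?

II

Character polarity is set by the outgroup: the derived state is whichever differs from the outgroup's state, so for V the derived state is 'absent', and for the remaining characters it is 'present'.
Only Species K and Species W show the derived state 'present' for I, supporting them as a clade.
II: derived state 'present' in Species C and Species D only — synapomorphy for {Species C, Species D}.
III (derived state 'present') is unique to Species D (autapomorphy; uninformative for grouping).
IV: derived state 'present' in Species K only — an autapomorphy, so it tells us nothing about relationships among taxa.
Only Species C, Species D, Species K, and Species W show the derived state 'absent' for V, supporting them as a clade.
Most parsimonious ingroup topology: (((Species W,Species K),(Species D,Species C)),Species L).
The clade {Species C, Species D} is supported by II: its derived state 'present' occurs in exactly those taxa and in no other taxon (including the outgroup).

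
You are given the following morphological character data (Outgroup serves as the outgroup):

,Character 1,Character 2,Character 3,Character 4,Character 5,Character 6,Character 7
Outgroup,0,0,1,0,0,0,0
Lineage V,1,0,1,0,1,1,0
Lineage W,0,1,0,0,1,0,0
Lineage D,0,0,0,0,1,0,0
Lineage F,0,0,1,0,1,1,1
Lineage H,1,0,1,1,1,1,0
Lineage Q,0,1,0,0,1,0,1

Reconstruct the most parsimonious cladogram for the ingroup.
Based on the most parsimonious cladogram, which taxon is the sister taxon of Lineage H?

Character polarity is set by the outgroup: the derived state is whichever differs from the outgroup's state, so for Character 3 the derived state is '0', and for the remaining characters it is '1'.
Character 1 (derived state '1') is shared by Lineage H and Lineage V — a synapomorphy uniting that clade.
Character 2: derived state '1' in Lineage Q and Lineage W only — synapomorphy for {Lineage Q, Lineage W}.
Only Lineage D, Lineage Q, and Lineage W show the derived state '0' for Character 3, supporting them as a clade.
Character 4 (derived state '1') is unique to Lineage H (autapomorphy; uninformative for grouping).
Character 5 (derived state '1') is shared by all ingroup taxa — unites the whole ingroup.
Only Lineage F, Lineage H, and Lineage V show the derived state '1' for Character 6, supporting them as a clade.
Character 7 (state '1') occurs in Lineage F and Lineage Q but conflicts with the nesting implied by the other characters — most parsimoniously interpreted as homoplasy.
Most parsimonious ingroup topology: (((Lineage V,Lineage H),Lineage F),((Lineage W,Lineage Q),Lineage D)).
Lineage H and Lineage V form a cherry on this tree, so they are sister taxa.

Lineage V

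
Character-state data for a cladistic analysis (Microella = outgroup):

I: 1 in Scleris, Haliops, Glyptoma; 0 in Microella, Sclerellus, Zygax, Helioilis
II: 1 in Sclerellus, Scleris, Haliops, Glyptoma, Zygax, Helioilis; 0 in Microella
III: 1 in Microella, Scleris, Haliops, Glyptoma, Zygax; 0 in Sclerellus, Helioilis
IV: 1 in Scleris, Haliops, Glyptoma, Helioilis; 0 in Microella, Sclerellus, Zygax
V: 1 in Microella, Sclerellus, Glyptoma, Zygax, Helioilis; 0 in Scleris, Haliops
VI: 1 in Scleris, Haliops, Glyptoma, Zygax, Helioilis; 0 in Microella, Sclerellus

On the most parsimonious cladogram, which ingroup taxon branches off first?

Sclerellus

Character polarity is set by the outgroup: the derived state is whichever differs from the outgroup's state, so for III, V the derived state is '0', and for the remaining characters it is '1'.
Only Glyptoma, Haliops, and Scleris show the derived state '1' for I, supporting them as a clade.
II (derived state '1') is shared by all ingroup taxa — unites the whole ingroup.
III groups Helioilis and Sclerellus, which is incompatible with the clades supported by the remaining characters; treating it as convergent (homoplasy) costs fewer steps than any alternative tree.
Only Glyptoma, Haliops, Helioilis, and Scleris show the derived state '1' for IV, supporting them as a clade.
V: derived state '0' in Haliops and Scleris only — synapomorphy for {Haliops, Scleris}.
VI: derived state '1' in Glyptoma, Haliops, Helioilis, Scleris, and Zygax only — synapomorphy for {Glyptoma, Haliops, Helioilis, Scleris, Zygax}.
Most parsimonious ingroup topology: (Sclerellus,((((Scleris,Haliops),Glyptoma),Helioilis),Zygax)).
Sclerellus is sister to the clade containing all other ingroup taxa, so it is the earliest-diverging (most basal) ingroup lineage.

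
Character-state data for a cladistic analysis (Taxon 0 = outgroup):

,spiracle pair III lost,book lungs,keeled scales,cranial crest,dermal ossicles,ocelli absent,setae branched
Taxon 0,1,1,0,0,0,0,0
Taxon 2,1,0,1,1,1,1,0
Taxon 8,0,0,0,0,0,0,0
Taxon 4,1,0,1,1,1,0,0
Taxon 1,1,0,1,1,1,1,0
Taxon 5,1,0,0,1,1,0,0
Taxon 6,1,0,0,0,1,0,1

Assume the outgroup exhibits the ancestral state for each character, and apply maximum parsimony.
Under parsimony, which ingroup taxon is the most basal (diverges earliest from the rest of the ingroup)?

Taxon 8

Character polarity is set by the outgroup: the derived state is whichever differs from the outgroup's state, so for spiracle pair III lost, book lungs the derived state is '0', and for the remaining characters it is '1'.
spiracle pair III lost (derived state '0') is unique to Taxon 8 (autapomorphy; uninformative for grouping).
All ingroup taxa share the derived state '0' for book lungs; it defines the ingroup but does not resolve relationships within it.
Only Taxon 1, Taxon 2, and Taxon 4 show the derived state '1' for keeled scales, supporting them as a clade.
Only Taxon 1, Taxon 2, Taxon 4, and Taxon 5 show the derived state '1' for cranial crest, supporting them as a clade.
Only Taxon 1, Taxon 2, Taxon 4, Taxon 5, and Taxon 6 show the derived state '1' for dermal ossicles, supporting them as a clade.
ocelli absent: derived state '1' in Taxon 1 and Taxon 2 only — synapomorphy for {Taxon 1, Taxon 2}.
setae branched: derived state '1' in Taxon 6 only — an autapomorphy, so it tells us nothing about relationships among taxa.
Most parsimonious ingroup topology: (((((Taxon 2,Taxon 1),Taxon 4),Taxon 5),Taxon 6),Taxon 8).
Taxon 8 is sister to the clade containing all other ingroup taxa, so it is the earliest-diverging (most basal) ingroup lineage.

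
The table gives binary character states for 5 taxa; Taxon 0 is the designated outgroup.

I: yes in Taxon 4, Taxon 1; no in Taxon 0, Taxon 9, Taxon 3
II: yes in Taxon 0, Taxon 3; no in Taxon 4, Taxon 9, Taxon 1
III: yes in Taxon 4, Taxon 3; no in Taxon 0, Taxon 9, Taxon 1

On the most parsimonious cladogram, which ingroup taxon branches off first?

Character polarity is set by the outgroup: the derived state is whichever differs from the outgroup's state, so for II the derived state is 'no', and for the remaining characters it is 'yes'.
Only Taxon 1 and Taxon 4 show the derived state 'yes' for I, supporting them as a clade.
II (derived state 'no') is shared by Taxon 1, Taxon 4, and Taxon 9 — a synapomorphy uniting that clade.
III (state 'yes') occurs in Taxon 3 and Taxon 4 but conflicts with the nesting implied by the other characters — most parsimoniously interpreted as homoplasy.
Most parsimonious ingroup topology: (((Taxon 4,Taxon 1),Taxon 9),Taxon 3).
Taxon 3 is sister to the clade containing all other ingroup taxa, so it is the earliest-diverging (most basal) ingroup lineage.

Taxon 3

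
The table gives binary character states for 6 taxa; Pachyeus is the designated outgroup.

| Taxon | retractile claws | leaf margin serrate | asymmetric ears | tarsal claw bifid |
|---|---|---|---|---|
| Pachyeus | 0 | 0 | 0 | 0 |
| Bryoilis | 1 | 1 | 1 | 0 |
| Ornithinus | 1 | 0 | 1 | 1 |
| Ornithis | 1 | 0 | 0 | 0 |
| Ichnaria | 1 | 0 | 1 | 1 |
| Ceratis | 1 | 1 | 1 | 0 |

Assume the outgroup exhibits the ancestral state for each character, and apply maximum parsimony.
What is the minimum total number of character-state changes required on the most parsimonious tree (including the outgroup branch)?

The outgroup has state '0' for every character, so '1' is the derived state throughout.
All ingroup taxa share the derived state '1' for retractile claws; it defines the ingroup but does not resolve relationships within it.
Only Bryoilis and Ceratis show the derived state '1' for leaf margin serrate, supporting them as a clade.
asymmetric ears (derived state '1') is shared by Bryoilis, Ceratis, Ichnaria, and Ornithinus — a synapomorphy uniting that clade.
tarsal claw bifid (derived state '1') is shared by Ichnaria and Ornithinus — a synapomorphy uniting that clade.
Most parsimonious ingroup topology: (((Bryoilis,Ceratis),(Ornithinus,Ichnaria)),Ornithis).
Changes per character on this tree: retractile claws: 1; leaf margin serrate: 1; asymmetric ears: 1; tarsal claw bifid: 1.
Total = 4.

4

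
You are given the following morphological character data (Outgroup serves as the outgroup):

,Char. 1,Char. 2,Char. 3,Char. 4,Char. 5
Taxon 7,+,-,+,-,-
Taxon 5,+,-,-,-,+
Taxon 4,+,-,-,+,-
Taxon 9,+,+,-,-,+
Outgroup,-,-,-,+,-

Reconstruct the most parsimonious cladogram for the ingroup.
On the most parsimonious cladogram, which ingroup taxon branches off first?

Taxon 4

Character polarity is set by the outgroup: the derived state is whichever differs from the outgroup's state, so for Char. 4 the derived state is '-', and for the remaining characters it is '+'.
Char. 1 (derived state '+') is shared by all ingroup taxa — unites the whole ingroup.
Char. 2: derived state '+' in Taxon 9 only — an autapomorphy, so it tells us nothing about relationships among taxa.
Char. 3 (derived state '+') is unique to Taxon 7 (autapomorphy; uninformative for grouping).
Char. 4 (derived state '-') is shared by Taxon 5, Taxon 7, and Taxon 9 — a synapomorphy uniting that clade.
Char. 5: derived state '+' in Taxon 5 and Taxon 9 only — synapomorphy for {Taxon 5, Taxon 9}.
Most parsimonious ingroup topology: (((Taxon 9,Taxon 5),Taxon 7),Taxon 4).
Taxon 4 is sister to the clade containing all other ingroup taxa, so it is the earliest-diverging (most basal) ingroup lineage.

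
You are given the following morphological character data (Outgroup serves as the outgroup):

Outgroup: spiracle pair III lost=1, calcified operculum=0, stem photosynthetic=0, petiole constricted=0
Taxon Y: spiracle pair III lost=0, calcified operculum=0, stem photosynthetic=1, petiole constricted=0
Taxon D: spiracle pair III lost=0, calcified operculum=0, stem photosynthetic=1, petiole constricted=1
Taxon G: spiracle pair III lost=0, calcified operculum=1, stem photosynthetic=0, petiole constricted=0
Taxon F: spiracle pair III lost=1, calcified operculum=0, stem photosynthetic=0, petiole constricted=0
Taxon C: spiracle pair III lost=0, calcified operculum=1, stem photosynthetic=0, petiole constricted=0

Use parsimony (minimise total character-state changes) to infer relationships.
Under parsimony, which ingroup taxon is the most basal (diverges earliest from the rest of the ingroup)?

Character polarity is set by the outgroup: the derived state is whichever differs from the outgroup's state, so for spiracle pair III lost the derived state is '0', and for the remaining characters it is '1'.
spiracle pair III lost (derived state '0') is shared by Taxon C, Taxon D, Taxon G, and Taxon Y — a synapomorphy uniting that clade.
calcified operculum: derived state '1' in Taxon C and Taxon G only — synapomorphy for {Taxon C, Taxon G}.
stem photosynthetic: derived state '1' in Taxon D and Taxon Y only — synapomorphy for {Taxon D, Taxon Y}.
petiole constricted (derived state '1') is unique to Taxon D (autapomorphy; uninformative for grouping).
Most parsimonious ingroup topology: (((Taxon Y,Taxon D),(Taxon G,Taxon C)),Taxon F).
Taxon F is sister to the clade containing all other ingroup taxa, so it is the earliest-diverging (most basal) ingroup lineage.

Taxon F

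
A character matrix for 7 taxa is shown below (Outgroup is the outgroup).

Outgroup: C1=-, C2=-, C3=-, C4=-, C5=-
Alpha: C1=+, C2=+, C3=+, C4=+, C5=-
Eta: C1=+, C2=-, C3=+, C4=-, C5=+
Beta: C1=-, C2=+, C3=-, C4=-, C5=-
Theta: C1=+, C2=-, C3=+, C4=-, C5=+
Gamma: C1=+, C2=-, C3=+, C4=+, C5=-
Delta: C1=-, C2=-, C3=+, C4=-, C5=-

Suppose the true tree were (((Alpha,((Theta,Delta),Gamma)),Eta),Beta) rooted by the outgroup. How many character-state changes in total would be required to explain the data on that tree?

9

Map each character onto (((Alpha,((Theta,Delta),Gamma)),Eta),Beta) (rooted by Outgroup) and count the minimum state changes it requires (Fitch parsimony):
C1: 2; C2: 2; C3: 1; C4: 2; C5: 2.
Total tree length = 9.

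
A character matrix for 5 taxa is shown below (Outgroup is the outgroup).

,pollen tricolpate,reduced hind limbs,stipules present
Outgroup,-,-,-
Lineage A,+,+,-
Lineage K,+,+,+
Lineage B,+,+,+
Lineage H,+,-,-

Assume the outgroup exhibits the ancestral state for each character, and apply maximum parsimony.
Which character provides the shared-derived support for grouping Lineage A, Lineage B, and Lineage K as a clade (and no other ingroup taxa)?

The outgroup has state '-' for every character, so '+' is the derived state throughout.
pollen tricolpate (derived state '+') is shared by all ingroup taxa — unites the whole ingroup.
reduced hind limbs (derived state '+') is shared by Lineage A, Lineage B, and Lineage K — a synapomorphy uniting that clade.
stipules present: derived state '+' in Lineage B and Lineage K only — synapomorphy for {Lineage B, Lineage K}.
Most parsimonious ingroup topology: ((Lineage A,(Lineage K,Lineage B)),Lineage H).
The clade {Lineage A, Lineage B, Lineage K} is supported by reduced hind limbs: its derived state '+' occurs in exactly those taxa and in no other taxon (including the outgroup).

reduced hind limbs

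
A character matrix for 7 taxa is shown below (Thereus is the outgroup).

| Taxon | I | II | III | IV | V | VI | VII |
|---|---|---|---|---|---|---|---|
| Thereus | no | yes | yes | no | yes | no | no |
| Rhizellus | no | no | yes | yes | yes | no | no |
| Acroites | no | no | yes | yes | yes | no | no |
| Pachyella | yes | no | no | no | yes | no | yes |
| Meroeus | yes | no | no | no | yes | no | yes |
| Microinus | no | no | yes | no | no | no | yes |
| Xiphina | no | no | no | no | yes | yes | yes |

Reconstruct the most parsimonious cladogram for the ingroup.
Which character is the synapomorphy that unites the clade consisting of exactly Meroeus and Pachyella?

I

Character polarity is set by the outgroup: the derived state is whichever differs from the outgroup's state, so for II, III, V the derived state is 'no', and for the remaining characters it is 'yes'.
Only Meroeus and Pachyella show the derived state 'yes' for I, supporting them as a clade.
II (derived state 'no') is shared by all ingroup taxa — unites the whole ingroup.
III (derived state 'no') is shared by Meroeus, Pachyella, and Xiphina — a synapomorphy uniting that clade.
Only Acroites and Rhizellus show the derived state 'yes' for IV, supporting them as a clade.
V: derived state 'no' in Microinus only — an autapomorphy, so it tells us nothing about relationships among taxa.
VI (derived state 'yes') is unique to Xiphina (autapomorphy; uninformative for grouping).
VII (derived state 'yes') is shared by Meroeus, Microinus, Pachyella, and Xiphina — a synapomorphy uniting that clade.
Most parsimonious ingroup topology: ((Rhizellus,Acroites),(((Pachyella,Meroeus),Xiphina),Microinus)).
The clade {Meroeus, Pachyella} is supported by I: its derived state 'yes' occurs in exactly those taxa and in no other taxon (including the outgroup).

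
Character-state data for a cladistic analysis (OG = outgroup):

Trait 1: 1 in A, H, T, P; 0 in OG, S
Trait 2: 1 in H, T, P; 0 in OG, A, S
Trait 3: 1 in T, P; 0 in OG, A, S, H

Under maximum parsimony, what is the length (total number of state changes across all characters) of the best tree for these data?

The outgroup has state '0' for every character, so '1' is the derived state throughout.
Only A, H, P, and T show the derived state '1' for Trait 1, supporting them as a clade.
Trait 2 (derived state '1') is shared by H, P, and T — a synapomorphy uniting that clade.
Trait 3 (derived state '1') is shared by P and T — a synapomorphy uniting that clade.
Most parsimonious ingroup topology: ((A,(H,(T,P))),S).
Changes per character on this tree: Trait 1: 1; Trait 2: 1; Trait 3: 1.
Total = 3.

3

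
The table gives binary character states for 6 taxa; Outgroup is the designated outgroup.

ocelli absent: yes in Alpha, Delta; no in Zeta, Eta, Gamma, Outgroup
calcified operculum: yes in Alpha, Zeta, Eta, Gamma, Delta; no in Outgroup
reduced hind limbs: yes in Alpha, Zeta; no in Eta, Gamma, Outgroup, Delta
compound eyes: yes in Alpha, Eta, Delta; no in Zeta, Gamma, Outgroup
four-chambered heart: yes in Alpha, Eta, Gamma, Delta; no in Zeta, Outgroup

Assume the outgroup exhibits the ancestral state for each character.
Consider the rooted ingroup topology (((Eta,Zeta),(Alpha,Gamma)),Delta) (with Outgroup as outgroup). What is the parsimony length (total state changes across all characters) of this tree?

10

Map each character onto (((Eta,Zeta),(Alpha,Gamma)),Delta) (rooted by Outgroup) and count the minimum state changes it requires (Fitch parsimony):
ocelli absent: 2; calcified operculum: 1; reduced hind limbs: 2; compound eyes: 3; four-chambered heart: 2.
Total tree length = 10.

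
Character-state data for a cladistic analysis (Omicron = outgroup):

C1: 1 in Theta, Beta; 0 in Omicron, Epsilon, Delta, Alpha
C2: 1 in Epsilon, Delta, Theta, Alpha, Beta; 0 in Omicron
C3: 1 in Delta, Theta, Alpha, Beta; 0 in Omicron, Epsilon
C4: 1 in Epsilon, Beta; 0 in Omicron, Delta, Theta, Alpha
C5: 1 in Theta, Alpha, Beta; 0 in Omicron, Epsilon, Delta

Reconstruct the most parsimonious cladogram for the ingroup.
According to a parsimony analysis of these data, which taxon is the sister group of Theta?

Beta

The outgroup has state '0' for every character, so '1' is the derived state throughout.
C1: derived state '1' in Beta and Theta only — synapomorphy for {Beta, Theta}.
C2 (derived state '1') is shared by all ingroup taxa — unites the whole ingroup.
C3: derived state '1' in Alpha, Beta, Delta, and Theta only — synapomorphy for {Alpha, Beta, Delta, Theta}.
C4 (state '1') occurs in Beta and Epsilon but conflicts with the nesting implied by the other characters — most parsimoniously interpreted as homoplasy.
C5: derived state '1' in Alpha, Beta, and Theta only — synapomorphy for {Alpha, Beta, Theta}.
Most parsimonious ingroup topology: (Epsilon,(Delta,((Theta,Beta),Alpha))).
Theta and Beta form a cherry on this tree, so they are sister taxa.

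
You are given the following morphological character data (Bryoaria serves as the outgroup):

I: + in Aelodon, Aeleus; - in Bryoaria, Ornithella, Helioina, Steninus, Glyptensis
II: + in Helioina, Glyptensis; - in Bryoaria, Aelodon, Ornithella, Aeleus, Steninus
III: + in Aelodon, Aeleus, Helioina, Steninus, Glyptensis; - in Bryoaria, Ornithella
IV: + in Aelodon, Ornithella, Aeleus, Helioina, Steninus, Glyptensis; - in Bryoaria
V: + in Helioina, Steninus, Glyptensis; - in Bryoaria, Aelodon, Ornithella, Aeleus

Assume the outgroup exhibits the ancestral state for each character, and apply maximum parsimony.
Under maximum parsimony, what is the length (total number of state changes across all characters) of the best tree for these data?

5

The outgroup has state '-' for every character, so '+' is the derived state throughout.
Only Aeleus and Aelodon show the derived state '+' for I, supporting them as a clade.
II: derived state '+' in Glyptensis and Helioina only — synapomorphy for {Glyptensis, Helioina}.
III: derived state '+' in Aeleus, Aelodon, Glyptensis, Helioina, and Steninus only — synapomorphy for {Aeleus, Aelodon, Glyptensis, Helioina, Steninus}.
All ingroup taxa share the derived state '+' for IV; it defines the ingroup but does not resolve relationships within it.
V: derived state '+' in Glyptensis, Helioina, and Steninus only — synapomorphy for {Glyptensis, Helioina, Steninus}.
Most parsimonious ingroup topology: (((Aelodon,Aeleus),((Helioina,Glyptensis),Steninus)),Ornithella).
Changes per character on this tree: I: 1; II: 1; III: 1; IV: 1; V: 1.
Total = 5.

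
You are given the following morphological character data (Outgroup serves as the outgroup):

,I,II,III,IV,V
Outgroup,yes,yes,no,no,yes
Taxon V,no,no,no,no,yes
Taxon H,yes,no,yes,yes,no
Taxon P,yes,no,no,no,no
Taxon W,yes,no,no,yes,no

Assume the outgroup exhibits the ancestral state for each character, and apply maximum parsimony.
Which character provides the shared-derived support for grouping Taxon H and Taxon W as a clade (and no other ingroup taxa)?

IV

Character polarity is set by the outgroup: the derived state is whichever differs from the outgroup's state, so for I, II, V the derived state is 'no', and for the remaining characters it is 'yes'.
I (derived state 'no') is unique to Taxon V (autapomorphy; uninformative for grouping).
II (derived state 'no') is shared by all ingroup taxa — unites the whole ingroup.
III: derived state 'yes' in Taxon H only — an autapomorphy, so it tells us nothing about relationships among taxa.
IV (derived state 'yes') is shared by Taxon H and Taxon W — a synapomorphy uniting that clade.
V: derived state 'no' in Taxon H, Taxon P, and Taxon W only — synapomorphy for {Taxon H, Taxon P, Taxon W}.
Most parsimonious ingroup topology: ((Taxon P,(Taxon W,Taxon H)),Taxon V).
The clade {Taxon H, Taxon W} is supported by IV: its derived state 'yes' occurs in exactly those taxa and in no other taxon (including the outgroup).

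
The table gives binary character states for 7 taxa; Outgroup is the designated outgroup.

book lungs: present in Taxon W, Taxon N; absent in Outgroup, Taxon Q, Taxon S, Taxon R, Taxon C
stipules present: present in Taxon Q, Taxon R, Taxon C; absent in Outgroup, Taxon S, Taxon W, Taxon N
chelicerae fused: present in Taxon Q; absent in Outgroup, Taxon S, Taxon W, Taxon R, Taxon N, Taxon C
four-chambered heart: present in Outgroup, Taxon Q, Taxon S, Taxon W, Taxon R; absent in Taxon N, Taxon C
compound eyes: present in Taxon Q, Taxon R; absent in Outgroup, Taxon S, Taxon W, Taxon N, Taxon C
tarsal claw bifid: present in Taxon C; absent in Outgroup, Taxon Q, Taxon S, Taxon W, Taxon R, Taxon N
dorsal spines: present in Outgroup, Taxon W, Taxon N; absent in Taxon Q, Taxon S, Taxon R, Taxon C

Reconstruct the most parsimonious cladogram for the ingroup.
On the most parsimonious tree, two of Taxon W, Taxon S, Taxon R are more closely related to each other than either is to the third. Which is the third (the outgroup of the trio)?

Character polarity is set by the outgroup: the derived state is whichever differs from the outgroup's state, so for four-chambered heart, dorsal spines the derived state is 'absent', and for the remaining characters it is 'present'.
book lungs: derived state 'present' in Taxon N and Taxon W only — synapomorphy for {Taxon N, Taxon W}.
stipules present (derived state 'present') is shared by Taxon C, Taxon Q, and Taxon R — a synapomorphy uniting that clade.
chelicerae fused: derived state 'present' in Taxon Q only — an autapomorphy, so it tells us nothing about relationships among taxa.
four-chambered heart groups Taxon C and Taxon N, which is incompatible with the clades supported by the remaining characters; treating it as convergent (homoplasy) costs fewer steps than any alternative tree.
Only Taxon Q and Taxon R show the derived state 'present' for compound eyes, supporting them as a clade.
tarsal claw bifid (derived state 'present') is unique to Taxon C (autapomorphy; uninformative for grouping).
dorsal spines (derived state 'absent') is shared by Taxon C, Taxon Q, Taxon R, and Taxon S — a synapomorphy uniting that clade.
Most parsimonious ingroup topology: ((((Taxon Q,Taxon R),Taxon C),Taxon S),(Taxon W,Taxon N)).
Taxon R and Taxon S share a more recent common ancestor with each other than either does with Taxon W, so Taxon W is the least closely related of the three.

Taxon W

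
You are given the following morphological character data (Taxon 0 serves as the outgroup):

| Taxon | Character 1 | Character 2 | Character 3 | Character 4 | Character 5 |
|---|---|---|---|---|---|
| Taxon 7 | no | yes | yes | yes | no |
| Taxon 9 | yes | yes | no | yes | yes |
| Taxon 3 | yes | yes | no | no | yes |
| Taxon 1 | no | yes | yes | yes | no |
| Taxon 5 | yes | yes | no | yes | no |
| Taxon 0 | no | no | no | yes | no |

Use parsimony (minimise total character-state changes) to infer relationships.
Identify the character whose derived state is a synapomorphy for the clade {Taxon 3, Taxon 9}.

Character polarity is set by the outgroup: the derived state is whichever differs from the outgroup's state, so for Character 4 the derived state is 'no', and for the remaining characters it is 'yes'.
Character 1: derived state 'yes' in Taxon 3, Taxon 5, and Taxon 9 only — synapomorphy for {Taxon 3, Taxon 5, Taxon 9}.
All ingroup taxa share the derived state 'yes' for Character 2; it defines the ingroup but does not resolve relationships within it.
Only Taxon 1 and Taxon 7 show the derived state 'yes' for Character 3, supporting them as a clade.
Character 4: derived state 'no' in Taxon 3 only — an autapomorphy, so it tells us nothing about relationships among taxa.
Only Taxon 3 and Taxon 9 show the derived state 'yes' for Character 5, supporting them as a clade.
Most parsimonious ingroup topology: ((Taxon 1,Taxon 7),((Taxon 3,Taxon 9),Taxon 5)).
The clade {Taxon 3, Taxon 9} is supported by Character 5: its derived state 'yes' occurs in exactly those taxa and in no other taxon (including the outgroup).

Character 5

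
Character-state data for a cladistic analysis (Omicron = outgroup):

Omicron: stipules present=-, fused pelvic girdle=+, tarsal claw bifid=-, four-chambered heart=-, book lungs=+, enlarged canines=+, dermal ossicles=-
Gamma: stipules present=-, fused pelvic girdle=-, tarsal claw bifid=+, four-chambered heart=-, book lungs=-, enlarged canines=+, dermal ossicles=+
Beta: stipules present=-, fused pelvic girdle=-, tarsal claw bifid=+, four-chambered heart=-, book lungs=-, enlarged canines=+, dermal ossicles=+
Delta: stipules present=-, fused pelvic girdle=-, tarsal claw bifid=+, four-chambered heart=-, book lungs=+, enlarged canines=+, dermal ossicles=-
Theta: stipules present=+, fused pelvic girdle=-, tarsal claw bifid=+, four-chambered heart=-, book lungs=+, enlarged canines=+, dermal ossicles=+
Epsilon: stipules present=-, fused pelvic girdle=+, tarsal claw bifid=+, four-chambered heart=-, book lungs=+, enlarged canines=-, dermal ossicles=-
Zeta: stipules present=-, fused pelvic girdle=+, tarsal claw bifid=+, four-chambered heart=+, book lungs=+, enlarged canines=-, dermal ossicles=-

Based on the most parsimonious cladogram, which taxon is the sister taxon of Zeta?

Epsilon

Character polarity is set by the outgroup: the derived state is whichever differs from the outgroup's state, so for fused pelvic girdle, book lungs, enlarged canines the derived state is '-', and for the remaining characters it is '+'.
stipules present: derived state '+' in Theta only — an autapomorphy, so it tells us nothing about relationships among taxa.
fused pelvic girdle (derived state '-') is shared by Beta, Delta, Gamma, and Theta — a synapomorphy uniting that clade.
All ingroup taxa share the derived state '+' for tarsal claw bifid; it defines the ingroup but does not resolve relationships within it.
four-chambered heart: derived state '+' in Zeta only — an autapomorphy, so it tells us nothing about relationships among taxa.
book lungs (derived state '-') is shared by Beta and Gamma — a synapomorphy uniting that clade.
enlarged canines: derived state '-' in Epsilon and Zeta only — synapomorphy for {Epsilon, Zeta}.
Only Beta, Gamma, and Theta show the derived state '+' for dermal ossicles, supporting them as a clade.
Most parsimonious ingroup topology: ((((Gamma,Beta),Theta),Delta),(Epsilon,Zeta)).
Zeta and Epsilon form a cherry on this tree, so they are sister taxa.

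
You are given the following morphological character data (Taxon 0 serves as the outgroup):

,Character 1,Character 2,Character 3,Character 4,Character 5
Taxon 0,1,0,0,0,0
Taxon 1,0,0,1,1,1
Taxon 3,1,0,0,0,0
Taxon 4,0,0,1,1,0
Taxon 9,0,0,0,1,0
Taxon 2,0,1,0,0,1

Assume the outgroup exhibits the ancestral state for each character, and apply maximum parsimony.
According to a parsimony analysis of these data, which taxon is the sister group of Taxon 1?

Character polarity is set by the outgroup: the derived state is whichever differs from the outgroup's state, so for Character 1 the derived state is '0', and for the remaining characters it is '1'.
Character 1: derived state '0' in Taxon 1, Taxon 2, Taxon 4, and Taxon 9 only — synapomorphy for {Taxon 1, Taxon 2, Taxon 4, Taxon 9}.
Character 2 (derived state '1') is unique to Taxon 2 (autapomorphy; uninformative for grouping).
Character 3: derived state '1' in Taxon 1 and Taxon 4 only — synapomorphy for {Taxon 1, Taxon 4}.
Character 4 (derived state '1') is shared by Taxon 1, Taxon 4, and Taxon 9 — a synapomorphy uniting that clade.
Character 5 groups Taxon 1 and Taxon 2, which is incompatible with the clades supported by the remaining characters; treating it as convergent (homoplasy) costs fewer steps than any alternative tree.
Most parsimonious ingroup topology: ((((Taxon 1,Taxon 4),Taxon 9),Taxon 2),Taxon 3).
Taxon 1 and Taxon 4 form a cherry on this tree, so they are sister taxa.

Taxon 4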